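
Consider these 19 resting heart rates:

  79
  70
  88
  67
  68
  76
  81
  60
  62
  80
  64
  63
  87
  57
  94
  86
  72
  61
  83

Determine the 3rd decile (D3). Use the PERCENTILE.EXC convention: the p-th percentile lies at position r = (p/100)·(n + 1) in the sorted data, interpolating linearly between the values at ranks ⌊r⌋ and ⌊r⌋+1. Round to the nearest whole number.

64

Sorted: 57, 60, 61, 62, 63, 64, 67, 68, 70, 72, 76, 79, 80, 81, 83, 86, 87, 88, 94.
n = 19.
r = (30/100)·(19 + 1) = 6.
r is an integer, so P30 is the value at rank 6: 64.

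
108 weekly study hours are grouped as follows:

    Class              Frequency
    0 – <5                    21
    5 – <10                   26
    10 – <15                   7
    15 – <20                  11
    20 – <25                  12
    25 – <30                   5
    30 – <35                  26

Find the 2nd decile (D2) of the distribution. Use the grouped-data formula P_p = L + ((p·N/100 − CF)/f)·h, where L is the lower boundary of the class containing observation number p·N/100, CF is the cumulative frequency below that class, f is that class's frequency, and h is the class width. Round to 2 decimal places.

N = 108; target position k = 20/100 · 108 = 21.6.
Cumulative frequencies: 21, 47, 54, 65, 77, 82, 108.
Observation 21.6 falls in the class 5 – <10.
L = 5, CF = 21, f = 26, h = 5.
P20 = 5 + ((21.6 − 21)/26)·5 = 5 + 0.115385 = 5.11538.

5.12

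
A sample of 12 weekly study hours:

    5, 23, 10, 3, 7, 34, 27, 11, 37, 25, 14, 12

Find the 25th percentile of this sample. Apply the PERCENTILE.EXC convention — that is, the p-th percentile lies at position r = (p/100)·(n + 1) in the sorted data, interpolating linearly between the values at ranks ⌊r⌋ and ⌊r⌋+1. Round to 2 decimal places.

7.75

Sorted: 3, 5, 7, 10, 11, 12, 14, 23, 25, 27, 34, 37.
n = 12.
r = (25/100)·(12 + 1) = 3.25.
Rank 3 is 7 and rank 4 is 10.
Interpolate: 7 + 0.25·(10 − 7) = 7 + 0.25·3 = 7.75.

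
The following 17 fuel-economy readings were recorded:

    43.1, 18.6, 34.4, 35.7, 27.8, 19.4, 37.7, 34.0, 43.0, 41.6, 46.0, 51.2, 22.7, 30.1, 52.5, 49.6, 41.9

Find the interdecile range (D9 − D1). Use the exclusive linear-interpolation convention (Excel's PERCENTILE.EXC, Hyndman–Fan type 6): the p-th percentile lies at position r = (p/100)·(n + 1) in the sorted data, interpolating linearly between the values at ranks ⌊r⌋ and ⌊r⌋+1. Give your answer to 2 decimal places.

Sorted: 18.6, 19.4, 22.7, 27.8, 30.1, 34.0, 34.4, 35.7, 37.7, 41.6, 41.9, 43.0, 43.1, 46.0, 49.6, 51.2, 52.5.
n = 17.
P10: r = 1.8; ranks 1–2 are 18.6, 19.4; interpolating gives 19.24.
P90: r = 16.2; ranks 16–17 are 51.2, 52.5; interpolating gives 51.46.
Difference: 51.46 − 19.24 = 32.22.

32.22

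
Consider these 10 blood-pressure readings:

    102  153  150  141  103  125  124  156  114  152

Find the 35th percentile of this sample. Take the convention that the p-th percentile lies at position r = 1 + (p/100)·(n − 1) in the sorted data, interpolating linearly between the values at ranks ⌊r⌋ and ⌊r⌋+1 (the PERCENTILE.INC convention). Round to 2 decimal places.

Sorted: 102, 103, 114, 124, 125, 141, 150, 152, 153, 156.
n = 10.
r = 1 + (35/100)·(10 − 1) = 1 + 3.15 = 4.15.
Rank 4 is 124 and rank 5 is 125.
Interpolate: 124 + 0.15·(125 − 124) = 124 + 0.15·1 = 124.15.

124.15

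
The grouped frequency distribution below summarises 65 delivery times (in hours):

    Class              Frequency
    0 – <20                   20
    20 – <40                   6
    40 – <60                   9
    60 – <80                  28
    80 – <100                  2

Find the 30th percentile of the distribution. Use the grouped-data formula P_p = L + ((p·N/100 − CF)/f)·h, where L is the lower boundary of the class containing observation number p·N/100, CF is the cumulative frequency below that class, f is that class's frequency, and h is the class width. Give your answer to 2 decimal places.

19.50

N = 65; target position k = 30/100 · 65 = 19.5.
Cumulative frequencies: 20, 26, 35, 63, 65.
Observation 19.5 falls in the class 0 – <20.
L = 0, CF = 0, f = 20, h = 20.
P30 = 0 + ((19.5 − 0)/20)·20 = 0 + 19.5 = 19.5.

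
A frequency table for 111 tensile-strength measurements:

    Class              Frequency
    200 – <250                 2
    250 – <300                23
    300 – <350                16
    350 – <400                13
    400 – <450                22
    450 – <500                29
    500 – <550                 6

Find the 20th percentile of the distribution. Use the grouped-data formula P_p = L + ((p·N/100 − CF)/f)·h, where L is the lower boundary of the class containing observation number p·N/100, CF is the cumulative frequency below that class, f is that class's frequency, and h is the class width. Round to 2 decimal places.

293.91

N = 111; target position k = 20/100 · 111 = 22.2.
Cumulative frequencies: 2, 25, 41, 54, 76, 105, 111.
Observation 22.2 falls in the class 250 – <300.
L = 250, CF = 2, f = 23, h = 50.
P20 = 250 + ((22.2 − 2)/23)·50 = 250 + 43.913 = 293.913.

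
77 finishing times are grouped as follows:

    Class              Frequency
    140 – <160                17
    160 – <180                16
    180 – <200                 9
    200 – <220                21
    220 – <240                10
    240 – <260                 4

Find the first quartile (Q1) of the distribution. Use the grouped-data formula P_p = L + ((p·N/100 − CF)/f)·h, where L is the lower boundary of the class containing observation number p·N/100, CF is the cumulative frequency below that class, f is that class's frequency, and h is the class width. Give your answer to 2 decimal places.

162.81

N = 77; target position k = 25/100 · 77 = 19.25.
Cumulative frequencies: 17, 33, 42, 63, 73, 77.
Observation 19.25 falls in the class 160 – <180.
L = 160, CF = 17, f = 16, h = 20.
P25 = 160 + ((19.25 − 17)/16)·20 = 160 + 2.8125 = 162.812.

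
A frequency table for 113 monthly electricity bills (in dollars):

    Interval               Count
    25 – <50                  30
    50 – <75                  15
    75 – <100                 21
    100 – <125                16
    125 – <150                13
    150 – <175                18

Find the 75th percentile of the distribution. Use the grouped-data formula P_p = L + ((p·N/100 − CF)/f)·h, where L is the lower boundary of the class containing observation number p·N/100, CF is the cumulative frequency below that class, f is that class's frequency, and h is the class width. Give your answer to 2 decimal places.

130.29

N = 113; target position k = 75/100 · 113 = 84.75.
Cumulative frequencies: 30, 45, 66, 82, 95, 113.
Observation 84.75 falls in the class 125 – <150.
L = 125, CF = 82, f = 13, h = 25.
P75 = 125 + ((84.75 − 82)/13)·25 = 125 + 5.28846 = 130.288.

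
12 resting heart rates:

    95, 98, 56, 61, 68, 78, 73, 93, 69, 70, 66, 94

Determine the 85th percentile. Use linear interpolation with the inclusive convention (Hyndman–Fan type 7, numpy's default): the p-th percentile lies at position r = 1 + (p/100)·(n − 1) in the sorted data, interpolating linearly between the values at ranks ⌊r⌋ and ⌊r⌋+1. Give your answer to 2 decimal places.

94.35

Sorted: 56, 61, 66, 68, 69, 70, 73, 78, 93, 94, 95, 98.
n = 12.
r = 1 + (85/100)·(12 − 1) = 1 + 9.35 = 10.35.
Rank 10 is 94 and rank 11 is 95.
Interpolate: 94 + 0.35·(95 − 94) = 94 + 0.35·1 = 94.35.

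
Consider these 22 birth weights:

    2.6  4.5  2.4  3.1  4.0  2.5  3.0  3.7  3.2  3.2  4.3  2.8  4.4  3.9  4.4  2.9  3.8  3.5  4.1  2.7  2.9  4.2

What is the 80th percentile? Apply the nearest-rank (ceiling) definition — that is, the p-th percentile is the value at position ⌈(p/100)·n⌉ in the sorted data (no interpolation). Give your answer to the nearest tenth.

Sorted: 2.4, 2.5, 2.6, 2.7, 2.8, 2.9, 2.9, 3.0, 3.1, 3.2, 3.2, 3.5, 3.7, 3.8, 3.9, 4.0, 4.1, 4.2, 4.3, 4.4, 4.4, 4.5.
n = 22.
Position = ⌈80/100 · 22⌉ = ⌈17.6⌉ = 18.
The value at rank 18 is 4.2.

4.2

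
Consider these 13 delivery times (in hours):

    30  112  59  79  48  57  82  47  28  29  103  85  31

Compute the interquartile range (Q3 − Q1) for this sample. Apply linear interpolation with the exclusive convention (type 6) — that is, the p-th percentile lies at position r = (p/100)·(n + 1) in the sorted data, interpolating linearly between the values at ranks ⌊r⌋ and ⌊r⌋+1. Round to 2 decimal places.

53.00

Sorted: 28, 29, 30, 31, 47, 48, 57, 59, 79, 82, 85, 103, 112.
n = 13.
P25: r = 3.5; ranks 3–4 are 30, 31; interpolating gives 30.5.
P75: r = 10.5; ranks 10–11 are 82, 85; interpolating gives 83.5.
Difference: 83.5 − 30.5 = 53.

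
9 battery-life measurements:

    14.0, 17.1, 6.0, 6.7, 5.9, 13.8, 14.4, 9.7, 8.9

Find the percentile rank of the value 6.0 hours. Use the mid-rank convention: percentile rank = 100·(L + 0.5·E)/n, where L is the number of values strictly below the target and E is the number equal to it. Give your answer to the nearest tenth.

Sorted: 5.9, 6.0, 6.7, 8.9, 9.7, 13.8, 14.0, 14.4, 17.1.
Count below 6.0: L = 1; count equal: E = 1; n = 9.
Percentile rank = 100·(1 + 0.5·1)/9 = 100·1.5/9 = 16.67.

16.7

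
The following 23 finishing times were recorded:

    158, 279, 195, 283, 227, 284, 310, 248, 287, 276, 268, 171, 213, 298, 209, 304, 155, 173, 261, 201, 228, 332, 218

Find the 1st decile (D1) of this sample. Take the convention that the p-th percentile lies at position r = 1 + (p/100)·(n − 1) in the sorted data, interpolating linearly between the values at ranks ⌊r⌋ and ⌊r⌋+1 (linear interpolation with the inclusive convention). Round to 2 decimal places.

171.40

Sorted: 155, 158, 171, 173, 195, 201, 209, 213, 218, 227, 228, 248, 261, 268, 276, 279, 283, 284, 287, 298, 304, 310, 332.
n = 23.
r = 1 + (10/100)·(23 − 1) = 1 + 2.2 = 3.2.
Rank 3 is 171 and rank 4 is 173.
Interpolate: 171 + 0.2·(173 − 171) = 171 + 0.2·2 = 171.4.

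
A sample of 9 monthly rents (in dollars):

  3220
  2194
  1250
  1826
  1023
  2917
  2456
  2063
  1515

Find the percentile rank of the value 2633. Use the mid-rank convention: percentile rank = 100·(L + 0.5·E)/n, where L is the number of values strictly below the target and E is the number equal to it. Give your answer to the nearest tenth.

77.8

Sorted: 1023, 1250, 1515, 1826, 2063, 2194, 2456, 2917, 3220.
Count below 2633: L = 7; count equal: E = 0; n = 9.
Percentile rank = 100·(7 + 0.5·0)/9 = 100·7/9 = 77.78.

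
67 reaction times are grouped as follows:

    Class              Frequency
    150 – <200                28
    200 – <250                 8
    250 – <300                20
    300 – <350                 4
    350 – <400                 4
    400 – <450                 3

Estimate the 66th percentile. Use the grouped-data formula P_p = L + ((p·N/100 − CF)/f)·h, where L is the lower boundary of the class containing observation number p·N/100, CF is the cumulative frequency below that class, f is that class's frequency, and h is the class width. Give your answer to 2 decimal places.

270.55

N = 67; target position k = 66/100 · 67 = 44.22.
Cumulative frequencies: 28, 36, 56, 60, 64, 67.
Observation 44.22 falls in the class 250 – <300.
L = 250, CF = 36, f = 20, h = 50.
P66 = 250 + ((44.22 − 36)/20)·50 = 250 + 20.55 = 270.55.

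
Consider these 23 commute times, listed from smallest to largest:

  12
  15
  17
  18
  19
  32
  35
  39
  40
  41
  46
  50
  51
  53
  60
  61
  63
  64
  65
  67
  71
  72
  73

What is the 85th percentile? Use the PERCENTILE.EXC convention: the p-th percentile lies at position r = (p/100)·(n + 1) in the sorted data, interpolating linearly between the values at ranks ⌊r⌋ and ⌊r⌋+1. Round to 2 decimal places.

68.60

n = 23.
r = (85/100)·(23 + 1) = 20.4.
Rank 20 is 67 and rank 21 is 71.
Interpolate: 67 + 0.4·(71 − 67) = 67 + 0.4·4 = 68.6.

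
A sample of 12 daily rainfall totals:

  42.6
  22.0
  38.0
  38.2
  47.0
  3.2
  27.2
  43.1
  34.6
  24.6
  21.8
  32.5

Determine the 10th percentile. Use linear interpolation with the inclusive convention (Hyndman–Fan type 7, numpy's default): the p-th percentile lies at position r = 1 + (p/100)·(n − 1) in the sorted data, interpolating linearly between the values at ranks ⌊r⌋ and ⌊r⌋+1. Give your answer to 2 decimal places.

21.82

Sorted: 3.2, 21.8, 22.0, 24.6, 27.2, 32.5, 34.6, 38.0, 38.2, 42.6, 43.1, 47.0.
n = 12.
r = 1 + (10/100)·(12 − 1) = 1 + 1.1 = 2.1.
Rank 2 is 21.8 and rank 3 is 22.0.
Interpolate: 21.8 + 0.1·(22.0 − 21.8) = 21.8 + 0.1·0.2 = 21.82.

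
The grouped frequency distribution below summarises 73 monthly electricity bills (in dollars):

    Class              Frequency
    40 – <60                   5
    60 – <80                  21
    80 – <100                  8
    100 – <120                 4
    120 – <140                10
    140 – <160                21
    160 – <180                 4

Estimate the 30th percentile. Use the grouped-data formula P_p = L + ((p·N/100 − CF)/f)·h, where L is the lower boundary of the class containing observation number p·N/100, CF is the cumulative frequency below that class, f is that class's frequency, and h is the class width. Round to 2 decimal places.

76.10

N = 73; target position k = 30/100 · 73 = 21.9.
Cumulative frequencies: 5, 26, 34, 38, 48, 69, 73.
Observation 21.9 falls in the class 60 – <80.
L = 60, CF = 5, f = 21, h = 20.
P30 = 60 + ((21.9 − 5)/21)·20 = 60 + 16.0952 = 76.0952.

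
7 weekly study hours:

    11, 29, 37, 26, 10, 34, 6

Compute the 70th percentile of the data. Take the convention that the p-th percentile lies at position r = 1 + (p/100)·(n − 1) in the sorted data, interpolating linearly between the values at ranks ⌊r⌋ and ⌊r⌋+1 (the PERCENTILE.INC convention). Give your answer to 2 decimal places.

30.00

Sorted: 6, 10, 11, 26, 29, 34, 37.
n = 7.
r = 1 + (70/100)·(7 − 1) = 1 + 4.2 = 5.2.
Rank 5 is 29 and rank 6 is 34.
Interpolate: 29 + 0.2·(34 − 29) = 29 + 0.2·5 = 30.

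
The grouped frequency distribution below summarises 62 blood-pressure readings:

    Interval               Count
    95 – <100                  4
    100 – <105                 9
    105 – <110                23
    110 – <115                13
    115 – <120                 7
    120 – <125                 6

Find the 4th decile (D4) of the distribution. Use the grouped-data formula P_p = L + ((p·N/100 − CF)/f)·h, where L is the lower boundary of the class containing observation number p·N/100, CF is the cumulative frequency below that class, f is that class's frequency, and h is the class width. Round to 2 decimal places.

107.57

N = 62; target position k = 40/100 · 62 = 24.8.
Cumulative frequencies: 4, 13, 36, 49, 56, 62.
Observation 24.8 falls in the class 105 – <110.
L = 105, CF = 13, f = 23, h = 5.
P40 = 105 + ((24.8 − 13)/23)·5 = 105 + 2.56522 = 107.565.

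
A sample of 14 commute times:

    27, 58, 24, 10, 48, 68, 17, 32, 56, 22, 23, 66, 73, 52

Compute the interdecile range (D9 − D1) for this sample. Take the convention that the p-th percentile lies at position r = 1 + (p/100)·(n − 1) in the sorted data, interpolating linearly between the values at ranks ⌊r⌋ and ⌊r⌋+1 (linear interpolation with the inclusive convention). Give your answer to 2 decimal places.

Sorted: 10, 17, 22, 23, 24, 27, 32, 48, 52, 56, 58, 66, 68, 73.
n = 14.
P10: r = 2.3; ranks 2–3 are 17, 22; interpolating gives 18.5.
P90: r = 12.7; ranks 12–13 are 66, 68; interpolating gives 67.4.
Difference: 67.4 − 18.5 = 48.9.

48.90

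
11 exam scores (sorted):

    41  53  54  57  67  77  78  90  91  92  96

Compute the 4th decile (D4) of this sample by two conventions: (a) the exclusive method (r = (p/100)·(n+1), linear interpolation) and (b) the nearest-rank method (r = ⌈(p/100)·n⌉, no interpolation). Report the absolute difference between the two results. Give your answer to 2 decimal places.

n = 11.
(a) r = 4.8; between ranks 4 (57) and 5 (67): 65.
(b) the nearest-rank method: rank 5 → 67.
|65 − 67| = 2.

2.00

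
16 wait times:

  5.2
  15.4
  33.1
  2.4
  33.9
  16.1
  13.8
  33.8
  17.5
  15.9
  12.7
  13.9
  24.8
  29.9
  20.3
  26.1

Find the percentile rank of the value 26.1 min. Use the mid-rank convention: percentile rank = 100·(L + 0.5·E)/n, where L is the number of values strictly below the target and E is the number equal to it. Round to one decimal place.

Sorted: 2.4, 5.2, 12.7, 13.8, 13.9, 15.4, 15.9, 16.1, 17.5, 20.3, 24.8, 26.1, 29.9, 33.1, 33.8, 33.9.
Count below 26.1: L = 11; count equal: E = 1; n = 16.
Percentile rank = 100·(11 + 0.5·1)/16 = 100·11.5/16 = 71.88.

71.9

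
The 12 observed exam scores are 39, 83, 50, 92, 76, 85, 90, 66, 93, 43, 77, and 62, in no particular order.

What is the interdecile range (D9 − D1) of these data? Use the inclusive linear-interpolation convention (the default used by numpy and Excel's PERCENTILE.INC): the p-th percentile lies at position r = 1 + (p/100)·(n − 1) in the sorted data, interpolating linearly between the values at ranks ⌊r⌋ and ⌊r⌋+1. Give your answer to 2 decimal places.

Sorted: 39, 43, 50, 62, 66, 76, 77, 83, 85, 90, 92, 93.
n = 12.
P10: r = 2.1; ranks 2–3 are 43, 50; interpolating gives 43.7.
P90: r = 10.9; ranks 10–11 are 90, 92; interpolating gives 91.8.
Difference: 91.8 − 43.7 = 48.1.

48.10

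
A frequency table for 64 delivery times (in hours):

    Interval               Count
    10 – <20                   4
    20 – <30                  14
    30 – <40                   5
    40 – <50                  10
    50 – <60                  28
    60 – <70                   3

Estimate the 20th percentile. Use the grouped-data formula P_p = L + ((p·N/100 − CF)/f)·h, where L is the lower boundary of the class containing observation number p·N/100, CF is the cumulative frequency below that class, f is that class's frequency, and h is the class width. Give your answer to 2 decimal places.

26.29

N = 64; target position k = 20/100 · 64 = 12.8.
Cumulative frequencies: 4, 18, 23, 33, 61, 64.
Observation 12.8 falls in the class 20 – <30.
L = 20, CF = 4, f = 14, h = 10.
P20 = 20 + ((12.8 − 4)/14)·10 = 20 + 6.28571 = 26.2857.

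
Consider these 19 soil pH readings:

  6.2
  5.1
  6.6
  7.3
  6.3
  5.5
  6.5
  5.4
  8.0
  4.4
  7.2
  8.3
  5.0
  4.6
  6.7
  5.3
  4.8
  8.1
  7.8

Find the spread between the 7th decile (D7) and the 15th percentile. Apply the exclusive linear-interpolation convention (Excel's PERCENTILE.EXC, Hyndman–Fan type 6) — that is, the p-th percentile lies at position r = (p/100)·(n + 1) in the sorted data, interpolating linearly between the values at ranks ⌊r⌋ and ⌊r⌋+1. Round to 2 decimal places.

Sorted: 4.4, 4.6, 4.8, 5.0, 5.1, 5.3, 5.4, 5.5, 6.2, 6.3, 6.5, 6.6, 6.7, 7.2, 7.3, 7.8, 8.0, 8.1, 8.3.
n = 19.
P15: r = 3 (integer) → 4.8.
P70: r = 14 (integer) → 7.2.
Difference: 7.2 − 4.8 = 2.4.

2.40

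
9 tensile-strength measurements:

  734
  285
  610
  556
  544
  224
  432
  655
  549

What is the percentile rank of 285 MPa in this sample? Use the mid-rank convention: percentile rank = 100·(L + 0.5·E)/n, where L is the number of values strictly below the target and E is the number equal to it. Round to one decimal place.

16.7

Sorted: 224, 285, 432, 544, 549, 556, 610, 655, 734.
Count below 285: L = 1; count equal: E = 1; n = 9.
Percentile rank = 100·(1 + 0.5·1)/9 = 100·1.5/9 = 16.67.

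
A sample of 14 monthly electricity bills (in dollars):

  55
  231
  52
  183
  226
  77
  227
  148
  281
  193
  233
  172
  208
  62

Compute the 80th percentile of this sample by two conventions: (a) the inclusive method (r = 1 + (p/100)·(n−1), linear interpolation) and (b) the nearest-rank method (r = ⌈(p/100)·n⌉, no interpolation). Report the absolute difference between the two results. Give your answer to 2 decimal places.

Sorted: 52, 55, 62, 77, 148, 172, 183, 193, 208, 226, 227, 231, 233, 281.
n = 14.
(a) r = 11.4; between ranks 11 (227) and 12 (231): 228.6.
(b) the nearest-rank method: rank 12 → 231.
|228.6 − 231| = 2.4.

2.40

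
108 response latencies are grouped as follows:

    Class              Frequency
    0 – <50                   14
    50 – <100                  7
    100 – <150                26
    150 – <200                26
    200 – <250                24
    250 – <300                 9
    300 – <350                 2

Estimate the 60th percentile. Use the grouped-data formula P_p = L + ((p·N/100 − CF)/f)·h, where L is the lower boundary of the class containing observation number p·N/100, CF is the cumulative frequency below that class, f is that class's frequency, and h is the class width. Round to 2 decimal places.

184.23

N = 108; target position k = 60/100 · 108 = 64.8.
Cumulative frequencies: 14, 21, 47, 73, 97, 106, 108.
Observation 64.8 falls in the class 150 – <200.
L = 150, CF = 47, f = 26, h = 50.
P60 = 150 + ((64.8 − 47)/26)·50 = 150 + 34.2308 = 184.231.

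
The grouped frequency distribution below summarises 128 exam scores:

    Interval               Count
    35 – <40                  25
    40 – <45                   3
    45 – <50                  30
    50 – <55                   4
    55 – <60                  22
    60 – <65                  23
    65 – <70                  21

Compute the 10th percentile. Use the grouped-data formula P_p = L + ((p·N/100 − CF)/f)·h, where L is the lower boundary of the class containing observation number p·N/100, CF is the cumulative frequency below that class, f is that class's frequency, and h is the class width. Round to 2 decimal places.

37.56

N = 128; target position k = 10/100 · 128 = 12.8.
Cumulative frequencies: 25, 28, 58, 62, 84, 107, 128.
Observation 12.8 falls in the class 35 – <40.
L = 35, CF = 0, f = 25, h = 5.
P10 = 35 + ((12.8 − 0)/25)·5 = 35 + 2.56 = 37.56.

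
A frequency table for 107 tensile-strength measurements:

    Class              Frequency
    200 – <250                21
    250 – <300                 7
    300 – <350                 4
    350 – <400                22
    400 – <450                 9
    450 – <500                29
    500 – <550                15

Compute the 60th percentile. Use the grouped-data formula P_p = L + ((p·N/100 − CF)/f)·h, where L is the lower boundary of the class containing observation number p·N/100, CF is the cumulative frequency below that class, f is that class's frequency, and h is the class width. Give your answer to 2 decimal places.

N = 107; target position k = 60/100 · 107 = 64.2.
Cumulative frequencies: 21, 28, 32, 54, 63, 92, 107.
Observation 64.2 falls in the class 450 – <500.
L = 450, CF = 63, f = 29, h = 50.
P60 = 450 + ((64.2 − 63)/29)·50 = 450 + 2.06897 = 452.069.

452.07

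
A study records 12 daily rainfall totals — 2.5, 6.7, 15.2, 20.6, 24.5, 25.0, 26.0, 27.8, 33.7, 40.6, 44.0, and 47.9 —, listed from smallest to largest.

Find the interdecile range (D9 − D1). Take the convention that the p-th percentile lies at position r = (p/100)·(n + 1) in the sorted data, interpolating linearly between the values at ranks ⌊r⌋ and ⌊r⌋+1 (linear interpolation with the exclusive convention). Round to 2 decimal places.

n = 12.
P10: r = 1.3; ranks 1–2 are 2.5, 6.7; interpolating gives 3.76.
P90: r = 11.7; ranks 11–12 are 44.0, 47.9; interpolating gives 46.73.
Difference: 46.73 − 3.76 = 42.97.

42.97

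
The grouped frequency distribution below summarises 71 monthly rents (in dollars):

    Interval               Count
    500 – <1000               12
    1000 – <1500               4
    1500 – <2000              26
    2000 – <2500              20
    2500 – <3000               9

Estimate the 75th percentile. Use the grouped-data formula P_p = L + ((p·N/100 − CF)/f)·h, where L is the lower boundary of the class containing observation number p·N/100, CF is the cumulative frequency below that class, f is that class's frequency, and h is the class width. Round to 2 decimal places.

N = 71; target position k = 75/100 · 71 = 53.25.
Cumulative frequencies: 12, 16, 42, 62, 71.
Observation 53.25 falls in the class 2000 – <2500.
L = 2000, CF = 42, f = 20, h = 500.
P75 = 2000 + ((53.25 − 42)/20)·500 = 2000 + 281.25 = 2281.25.

2281.25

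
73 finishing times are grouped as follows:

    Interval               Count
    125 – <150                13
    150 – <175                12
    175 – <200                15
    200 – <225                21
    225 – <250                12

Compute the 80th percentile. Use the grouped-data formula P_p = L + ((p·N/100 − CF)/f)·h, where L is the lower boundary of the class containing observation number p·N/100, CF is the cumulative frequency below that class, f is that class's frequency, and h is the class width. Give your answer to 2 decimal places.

N = 73; target position k = 80/100 · 73 = 58.4.
Cumulative frequencies: 13, 25, 40, 61, 73.
Observation 58.4 falls in the class 200 – <225.
L = 200, CF = 40, f = 21, h = 25.
P80 = 200 + ((58.4 − 40)/21)·25 = 200 + 21.9048 = 221.905.

221.90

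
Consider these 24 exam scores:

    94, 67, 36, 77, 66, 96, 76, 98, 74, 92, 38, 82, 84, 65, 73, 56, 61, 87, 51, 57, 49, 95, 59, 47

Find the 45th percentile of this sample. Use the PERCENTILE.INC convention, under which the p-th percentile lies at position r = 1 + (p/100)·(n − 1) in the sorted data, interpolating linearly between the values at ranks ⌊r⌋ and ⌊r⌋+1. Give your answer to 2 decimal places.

66.35

Sorted: 36, 38, 47, 49, 51, 56, 57, 59, 61, 65, 66, 67, 73, 74, 76, 77, 82, 84, 87, 92, 94, 95, 96, 98.
n = 24.
r = 1 + (45/100)·(24 − 1) = 1 + 10.35 = 11.35.
Rank 11 is 66 and rank 12 is 67.
Interpolate: 66 + 0.35·(67 − 66) = 66 + 0.35·1 = 66.35.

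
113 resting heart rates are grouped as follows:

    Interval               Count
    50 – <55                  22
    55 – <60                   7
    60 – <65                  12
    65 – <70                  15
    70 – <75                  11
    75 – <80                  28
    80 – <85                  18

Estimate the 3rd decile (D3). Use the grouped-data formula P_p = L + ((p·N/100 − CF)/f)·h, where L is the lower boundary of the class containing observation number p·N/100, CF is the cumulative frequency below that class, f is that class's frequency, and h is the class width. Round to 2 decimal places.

62.04

N = 113; target position k = 30/100 · 113 = 33.9.
Cumulative frequencies: 22, 29, 41, 56, 67, 95, 113.
Observation 33.9 falls in the class 60 – <65.
L = 60, CF = 29, f = 12, h = 5.
P30 = 60 + ((33.9 − 29)/12)·5 = 60 + 2.04167 = 62.0417.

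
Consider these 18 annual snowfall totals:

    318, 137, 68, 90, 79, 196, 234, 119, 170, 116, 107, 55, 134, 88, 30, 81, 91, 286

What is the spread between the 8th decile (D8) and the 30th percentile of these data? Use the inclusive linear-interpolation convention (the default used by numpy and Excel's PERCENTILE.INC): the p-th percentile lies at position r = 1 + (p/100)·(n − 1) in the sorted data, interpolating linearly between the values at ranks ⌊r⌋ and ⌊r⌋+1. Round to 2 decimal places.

97.40

Sorted: 30, 55, 68, 79, 81, 88, 90, 91, 107, 116, 119, 134, 137, 170, 196, 234, 286, 318.
n = 18.
P30: r = 6.1; ranks 6–7 are 88, 90; interpolating gives 88.2.
P80: r = 14.6; ranks 14–15 are 170, 196; interpolating gives 185.6.
Difference: 185.6 − 88.2 = 97.4.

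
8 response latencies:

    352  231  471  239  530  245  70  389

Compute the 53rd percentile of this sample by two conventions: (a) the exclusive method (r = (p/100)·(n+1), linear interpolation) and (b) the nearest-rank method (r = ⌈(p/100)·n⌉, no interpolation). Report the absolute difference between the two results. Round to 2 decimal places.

Sorted: 70, 231, 239, 245, 352, 389, 471, 530.
n = 8.
(a) r = 4.77; between ranks 4 (245) and 5 (352): 327.39.
(b) the nearest-rank method: rank 5 → 352.
|327.39 − 352| = 24.61.

24.61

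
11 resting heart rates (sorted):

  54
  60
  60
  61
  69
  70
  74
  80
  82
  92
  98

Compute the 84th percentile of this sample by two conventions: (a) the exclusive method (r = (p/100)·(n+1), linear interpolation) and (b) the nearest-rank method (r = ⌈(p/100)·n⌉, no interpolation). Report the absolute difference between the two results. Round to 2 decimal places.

0.48

n = 11.
(a) r = 10.08; between ranks 10 (92) and 11 (98): 92.48.
(b) the nearest-rank method: rank 10 → 92.
|92.48 − 92| = 0.48.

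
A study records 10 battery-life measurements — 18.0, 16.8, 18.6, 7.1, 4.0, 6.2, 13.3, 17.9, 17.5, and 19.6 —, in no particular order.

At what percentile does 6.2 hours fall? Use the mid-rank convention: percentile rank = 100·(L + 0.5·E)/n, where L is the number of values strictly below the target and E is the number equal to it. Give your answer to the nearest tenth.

15.0

Sorted: 4.0, 6.2, 7.1, 13.3, 16.8, 17.5, 17.9, 18.0, 18.6, 19.6.
Count below 6.2: L = 1; count equal: E = 1; n = 10.
Percentile rank = 100·(1 + 0.5·1)/10 = 100·1.5/10 = 15.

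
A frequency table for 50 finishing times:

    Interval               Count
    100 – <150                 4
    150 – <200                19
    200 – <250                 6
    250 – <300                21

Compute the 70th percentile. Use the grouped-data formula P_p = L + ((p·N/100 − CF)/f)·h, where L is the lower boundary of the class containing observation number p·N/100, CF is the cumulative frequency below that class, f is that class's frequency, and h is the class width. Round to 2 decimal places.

264.29

N = 50; target position k = 70/100 · 50 = 35.
Cumulative frequencies: 4, 23, 29, 50.
Observation 35 falls in the class 250 – <300.
L = 250, CF = 29, f = 21, h = 50.
P70 = 250 + ((35 − 29)/21)·50 = 250 + 14.2857 = 264.286.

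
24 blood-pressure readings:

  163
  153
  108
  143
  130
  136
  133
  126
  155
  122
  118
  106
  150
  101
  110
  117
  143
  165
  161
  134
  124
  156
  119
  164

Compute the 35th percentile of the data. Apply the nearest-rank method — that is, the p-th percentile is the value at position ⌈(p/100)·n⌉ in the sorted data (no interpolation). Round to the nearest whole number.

Sorted: 101, 106, 108, 110, 117, 118, 119, 122, 124, 126, 130, 133, 134, 136, 143, 143, 150, 153, 155, 156, 161, 163, 164, 165.
n = 24.
Position = ⌈35/100 · 24⌉ = ⌈8.4⌉ = 9.
The value at rank 9 is 124.

124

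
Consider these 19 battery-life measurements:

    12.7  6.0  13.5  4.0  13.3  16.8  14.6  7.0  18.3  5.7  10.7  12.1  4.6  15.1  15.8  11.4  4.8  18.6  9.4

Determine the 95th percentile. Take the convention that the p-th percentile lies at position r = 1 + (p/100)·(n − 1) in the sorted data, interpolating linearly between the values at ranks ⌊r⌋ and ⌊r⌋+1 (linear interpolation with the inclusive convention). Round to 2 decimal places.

Sorted: 4.0, 4.6, 4.8, 5.7, 6.0, 7.0, 9.4, 10.7, 11.4, 12.1, 12.7, 13.3, 13.5, 14.6, 15.1, 15.8, 16.8, 18.3, 18.6.
n = 19.
r = 1 + (95/100)·(19 − 1) = 1 + 17.1 = 18.1.
Rank 18 is 18.3 and rank 19 is 18.6.
Interpolate: 18.3 + 0.1·(18.6 − 18.3) = 18.3 + 0.1·0.3 = 18.33.

18.33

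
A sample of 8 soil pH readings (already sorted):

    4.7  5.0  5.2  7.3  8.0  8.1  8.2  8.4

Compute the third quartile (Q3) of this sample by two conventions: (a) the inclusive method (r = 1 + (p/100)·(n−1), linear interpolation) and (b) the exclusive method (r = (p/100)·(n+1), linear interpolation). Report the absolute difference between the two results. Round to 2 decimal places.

n = 8.
(a) r = 6.25; between ranks 6 (8.1) and 7 (8.2): 8.125.
(b) r = 6.75; between ranks 6 (8.1) and 7 (8.2): 8.175.
|8.125 − 8.175| = 0.05.

0.05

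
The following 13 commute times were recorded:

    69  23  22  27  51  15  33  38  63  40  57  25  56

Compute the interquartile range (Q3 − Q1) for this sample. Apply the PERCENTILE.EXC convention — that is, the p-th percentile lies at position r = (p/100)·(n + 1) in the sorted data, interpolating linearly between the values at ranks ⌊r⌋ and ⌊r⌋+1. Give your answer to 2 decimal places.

32.50

Sorted: 15, 22, 23, 25, 27, 33, 38, 40, 51, 56, 57, 63, 69.
n = 13.
P25: r = 3.5; ranks 3–4 are 23, 25; interpolating gives 24.
P75: r = 10.5; ranks 10–11 are 56, 57; interpolating gives 56.5.
Difference: 56.5 − 24 = 32.5.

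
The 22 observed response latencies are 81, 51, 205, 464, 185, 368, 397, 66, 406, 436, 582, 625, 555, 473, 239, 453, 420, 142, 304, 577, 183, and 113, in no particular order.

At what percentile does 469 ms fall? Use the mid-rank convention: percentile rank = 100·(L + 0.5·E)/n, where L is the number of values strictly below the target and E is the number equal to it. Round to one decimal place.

Sorted: 51, 66, 81, 113, 142, 183, 185, 205, 239, 304, 368, 397, 406, 420, 436, 453, 464, 473, 555, 577, 582, 625.
Count below 469: L = 17; count equal: E = 0; n = 22.
Percentile rank = 100·(17 + 0.5·0)/22 = 100·17/22 = 77.27.

77.3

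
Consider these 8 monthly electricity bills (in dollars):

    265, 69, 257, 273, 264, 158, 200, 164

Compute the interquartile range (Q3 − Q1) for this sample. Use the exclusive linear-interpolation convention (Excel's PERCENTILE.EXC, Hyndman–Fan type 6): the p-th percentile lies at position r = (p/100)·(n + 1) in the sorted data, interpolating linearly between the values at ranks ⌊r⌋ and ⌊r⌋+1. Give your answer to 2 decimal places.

105.25

Sorted: 69, 158, 164, 200, 257, 264, 265, 273.
n = 8.
P25: r = 2.25; ranks 2–3 are 158, 164; interpolating gives 159.5.
P75: r = 6.75; ranks 6–7 are 264, 265; interpolating gives 264.75.
Difference: 264.75 − 159.5 = 105.25.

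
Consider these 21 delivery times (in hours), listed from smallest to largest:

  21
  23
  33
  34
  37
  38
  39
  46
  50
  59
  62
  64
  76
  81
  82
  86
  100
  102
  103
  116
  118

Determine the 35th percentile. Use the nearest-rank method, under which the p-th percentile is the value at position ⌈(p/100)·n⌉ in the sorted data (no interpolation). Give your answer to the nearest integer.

46

n = 21.
Position = ⌈35/100 · 21⌉ = ⌈7.35⌉ = 8.
The value at rank 8 is 46.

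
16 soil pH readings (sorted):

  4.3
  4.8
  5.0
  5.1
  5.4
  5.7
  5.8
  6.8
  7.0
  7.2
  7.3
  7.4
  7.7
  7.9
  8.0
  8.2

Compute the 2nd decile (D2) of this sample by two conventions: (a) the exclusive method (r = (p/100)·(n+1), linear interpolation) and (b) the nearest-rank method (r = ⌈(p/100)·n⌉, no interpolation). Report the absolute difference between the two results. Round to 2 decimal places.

n = 16.
(a) r = 3.4; between ranks 3 (5.0) and 4 (5.1): 5.04.
(b) the nearest-rank method: rank 4 → 5.1.
|5.04 − 5.1| = 0.06.

0.06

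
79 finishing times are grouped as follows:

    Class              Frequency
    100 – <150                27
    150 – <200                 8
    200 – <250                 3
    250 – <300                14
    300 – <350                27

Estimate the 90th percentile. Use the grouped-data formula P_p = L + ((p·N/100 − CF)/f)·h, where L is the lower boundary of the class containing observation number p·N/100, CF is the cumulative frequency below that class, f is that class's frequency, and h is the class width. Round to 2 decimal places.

335.37

N = 79; target position k = 90/100 · 79 = 71.1.
Cumulative frequencies: 27, 35, 38, 52, 79.
Observation 71.1 falls in the class 300 – <350.
L = 300, CF = 52, f = 27, h = 50.
P90 = 300 + ((71.1 − 52)/27)·50 = 300 + 35.3704 = 335.37.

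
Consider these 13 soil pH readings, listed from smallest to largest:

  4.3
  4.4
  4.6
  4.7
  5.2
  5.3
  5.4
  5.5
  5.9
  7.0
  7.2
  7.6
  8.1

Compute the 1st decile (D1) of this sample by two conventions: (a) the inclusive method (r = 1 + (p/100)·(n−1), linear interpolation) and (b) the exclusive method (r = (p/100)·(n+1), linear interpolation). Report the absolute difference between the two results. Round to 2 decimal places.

n = 13.
(a) r = 2.2; between ranks 2 (4.4) and 3 (4.6): 4.44.
(b) r = 1.4; between ranks 1 (4.3) and 2 (4.4): 4.34.
|4.44 − 4.34| = 0.1.

0.10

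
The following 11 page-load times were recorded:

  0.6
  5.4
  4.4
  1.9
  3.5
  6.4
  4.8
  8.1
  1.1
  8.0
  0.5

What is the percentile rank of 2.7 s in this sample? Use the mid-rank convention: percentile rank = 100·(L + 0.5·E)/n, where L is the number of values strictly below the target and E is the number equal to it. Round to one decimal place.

36.4

Sorted: 0.5, 0.6, 1.1, 1.9, 3.5, 4.4, 4.8, 5.4, 6.4, 8.0, 8.1.
Count below 2.7: L = 4; count equal: E = 0; n = 11.
Percentile rank = 100·(4 + 0.5·0)/11 = 100·4/11 = 36.36.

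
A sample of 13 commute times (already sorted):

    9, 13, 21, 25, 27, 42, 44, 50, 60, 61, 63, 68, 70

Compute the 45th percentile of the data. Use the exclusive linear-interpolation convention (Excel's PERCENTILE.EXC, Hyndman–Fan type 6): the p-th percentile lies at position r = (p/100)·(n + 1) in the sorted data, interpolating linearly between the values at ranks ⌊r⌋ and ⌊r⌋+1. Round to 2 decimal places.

n = 13.
r = (45/100)·(13 + 1) = 6.3.
Rank 6 is 42 and rank 7 is 44.
Interpolate: 42 + 0.3·(44 − 42) = 42 + 0.3·2 = 42.6.

42.60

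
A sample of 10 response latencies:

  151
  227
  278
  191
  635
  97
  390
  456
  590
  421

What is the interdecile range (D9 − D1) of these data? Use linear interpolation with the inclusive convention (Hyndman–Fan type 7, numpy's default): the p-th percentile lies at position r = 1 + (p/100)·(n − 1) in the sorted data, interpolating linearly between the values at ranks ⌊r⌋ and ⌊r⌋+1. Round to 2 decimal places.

448.90

Sorted: 97, 151, 191, 227, 278, 390, 421, 456, 590, 635.
n = 10.
P10: r = 1.9; ranks 1–2 are 97, 151; interpolating gives 145.6.
P90: r = 9.1; ranks 9–10 are 590, 635; interpolating gives 594.5.
Difference: 594.5 − 145.6 = 448.9.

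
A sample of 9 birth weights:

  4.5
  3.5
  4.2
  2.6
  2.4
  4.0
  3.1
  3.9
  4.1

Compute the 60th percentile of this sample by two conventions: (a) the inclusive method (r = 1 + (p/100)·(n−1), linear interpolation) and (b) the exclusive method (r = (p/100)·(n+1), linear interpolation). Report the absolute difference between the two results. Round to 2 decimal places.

Sorted: 2.4, 2.6, 3.1, 3.5, 3.9, 4.0, 4.1, 4.2, 4.5.
n = 9.
(a) r = 5.8; between ranks 5 (3.9) and 6 (4.0): 3.98.
(b) r = 6 → value at rank 6 = 4.
|3.98 − 4| = 0.02.

0.02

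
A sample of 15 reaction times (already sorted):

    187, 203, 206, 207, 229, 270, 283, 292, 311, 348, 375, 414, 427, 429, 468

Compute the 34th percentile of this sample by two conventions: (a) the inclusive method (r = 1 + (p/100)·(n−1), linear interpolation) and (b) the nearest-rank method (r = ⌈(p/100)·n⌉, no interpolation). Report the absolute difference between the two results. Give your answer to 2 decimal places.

9.84

n = 15.
(a) r = 5.76; between ranks 5 (229) and 6 (270): 260.16.
(b) the nearest-rank method: rank 6 → 270.
|260.16 − 270| = 9.84.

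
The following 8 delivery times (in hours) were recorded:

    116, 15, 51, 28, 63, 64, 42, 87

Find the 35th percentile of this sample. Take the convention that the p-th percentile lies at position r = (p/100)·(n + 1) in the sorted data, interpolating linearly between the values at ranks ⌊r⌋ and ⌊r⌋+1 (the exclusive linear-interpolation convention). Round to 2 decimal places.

43.35

Sorted: 15, 28, 42, 51, 63, 64, 87, 116.
n = 8.
r = (35/100)·(8 + 1) = 3.15.
Rank 3 is 42 and rank 4 is 51.
Interpolate: 42 + 0.15·(51 − 42) = 42 + 0.15·9 = 43.35.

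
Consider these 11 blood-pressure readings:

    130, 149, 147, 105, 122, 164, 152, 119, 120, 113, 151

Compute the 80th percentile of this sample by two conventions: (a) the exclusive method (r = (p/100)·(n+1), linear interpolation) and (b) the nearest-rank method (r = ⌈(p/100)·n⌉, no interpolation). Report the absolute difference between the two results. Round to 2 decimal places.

Sorted: 105, 113, 119, 120, 122, 130, 147, 149, 151, 152, 164.
n = 11.
(a) r = 9.6; between ranks 9 (151) and 10 (152): 151.6.
(b) the nearest-rank method: rank 9 → 151.
|151.6 − 151| = 0.6.

0.60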